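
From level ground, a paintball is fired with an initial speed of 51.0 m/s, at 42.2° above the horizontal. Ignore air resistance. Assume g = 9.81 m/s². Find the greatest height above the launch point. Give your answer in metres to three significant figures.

59.8 m

Resolve: vₓ = 51.00 cos 42.2° = 37.78 m/s and v_y0 = 51.00 sin 42.2° = 34.26 m/s.
At the apex v_y = 0, so H = v_y0²/(2g) = 34.26²/19.62 = 59.82 m.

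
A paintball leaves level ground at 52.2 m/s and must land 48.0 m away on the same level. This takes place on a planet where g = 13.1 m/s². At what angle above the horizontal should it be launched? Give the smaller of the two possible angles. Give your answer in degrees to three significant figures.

From R = (v₀²/g) sin 2θ: sin 2θ = 13.1 × 48.0 / 2724.8 = 0.2308.
2θ = 13.34° or 180° − 13.34° = 166.7°, so θ = 6.671° or 83.33°.
The smaller angle is 6.671°.

6.67°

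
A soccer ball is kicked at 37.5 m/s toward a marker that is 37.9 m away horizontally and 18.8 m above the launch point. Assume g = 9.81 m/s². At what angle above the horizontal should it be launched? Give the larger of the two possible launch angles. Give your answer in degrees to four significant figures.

Trajectory: y = x tanθ − g x² (1 + tan²θ)/(2v₀²). With x = 37.9, y = 18.8, v₀ = 37.5, g = 9.81:
5.010 tan²θ − 37.9 tanθ + (23.81) = 0.
tanθ = [37.9 ± √(37.9² − 4 × 5.010 × (23.81))] / (2 × 5.010) = (37.9 ± 30.97) / 10.02, giving tanθ = 0.6914 or 6.873.
θ = 34.66° or 81.72°; the larger is 81.72°.

81.72°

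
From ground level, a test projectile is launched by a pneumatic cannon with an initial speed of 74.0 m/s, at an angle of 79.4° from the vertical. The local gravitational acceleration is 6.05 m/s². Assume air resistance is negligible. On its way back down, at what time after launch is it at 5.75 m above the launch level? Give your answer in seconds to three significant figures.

vₓ = 74.00 sin 79.4° = 72.74 m/s; v_y0 = 74.00 cos 79.4° = 13.61 m/s.
Height y(t) = 13.61 t − 3.025 t² = 5.75 gives 3.025 t² − 13.61 t + 5.75 = 0.
t = [13.61 ± √(13.61² − 2·6.05·5.75)] / 6.05 = (13.61 ± 10.76) / 6.05, so t = 0.4719 s or t = 4.028 s.
The descending-branch root is 4.028 s.

4.03 s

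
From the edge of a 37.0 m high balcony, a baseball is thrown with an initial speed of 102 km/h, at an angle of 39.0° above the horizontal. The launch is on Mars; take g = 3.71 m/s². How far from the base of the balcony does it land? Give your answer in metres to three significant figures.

Convert: 102 km/h = 102/3.6 = 28.33 m/s.
Resolve: vₓ = 28.33 cos 39.0° = 22.02 m/s and v_y0 = 28.33 sin 39.0° = 17.83 m/s.
Vertical motion (up positive, ground at y = 0): 1.855 t² − (17.83) t − 37.0 = 0, so t = (17.83 + √(17.83² + 2·3.71·37.0)) / 3.71 = (17.83 + 24.34) / 3.71 = 11.37 s.
Horizontal distance: R = vₓ t = 22.02 × 11.37 = 250.3 m.

250 m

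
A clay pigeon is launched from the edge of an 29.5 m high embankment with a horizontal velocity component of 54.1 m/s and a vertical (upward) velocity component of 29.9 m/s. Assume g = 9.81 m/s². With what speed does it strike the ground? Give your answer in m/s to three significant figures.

With up positive and y = 0 at the ground: y(t) = 29.5 + (29.90) t − 4.905 t². Setting y = 0 and taking the positive root: t = [29.90 + √(29.90² + 2·9.81·29.5)] / 9.81 = (29.90 + 38.38) / 9.81 = 6.960 s.
Vertical velocity at impact: v_y = v_y0 − g t = 29.90 − 9.81 × 6.960 = −38.38 m/s.
Speed: |v| = √(vₓ² + v_y²) = √(54.10² + 38.38²) = 66.33 m/s.

66.3 m/s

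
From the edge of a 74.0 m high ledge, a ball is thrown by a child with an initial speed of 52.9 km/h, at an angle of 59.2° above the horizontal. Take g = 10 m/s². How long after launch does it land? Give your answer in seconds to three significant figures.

Convert: 52.9 km/h = 52.9/3.6 = 14.69 m/s.
Horizontal component vₓ = 14.69 cos 59.2° = 7.524 m/s; vertical v_y0 = 14.69 sin 59.2° = 12.62 m/s.
The projectile lands when y = 74.0 + (12.62) t − ½·10.0·t² = 0. Positive root: t = (12.62 + √(12.62² + 2·10.0·74.0)) / 10.0 = (12.62 + 40.49) / 10.0 = 5.311 s.

5.31 s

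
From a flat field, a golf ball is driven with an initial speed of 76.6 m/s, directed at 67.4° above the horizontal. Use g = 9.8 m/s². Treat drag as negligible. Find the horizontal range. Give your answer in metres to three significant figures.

425 m

vₓ = 76.60 cos 67.4° = 29.44 m/s; v_y0 = 76.60 sin 67.4° = 70.72 m/s.
Time aloft: T = 2 v_y0 / g = 2 × 70.72 / 9.80 = 14.43 s.
Horizontal distance R = vₓ T = 29.44 × 14.43 = 424.8 m.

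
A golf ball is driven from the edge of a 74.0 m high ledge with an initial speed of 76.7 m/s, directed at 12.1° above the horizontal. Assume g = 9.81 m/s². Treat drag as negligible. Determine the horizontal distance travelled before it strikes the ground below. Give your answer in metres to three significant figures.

439 m

Components: vₓ = 76.70 cos 12.1° = 75.00 m/s, v_y0 = 76.70 sin 12.1° = 16.08 m/s.
Vertical motion (up positive, ground at y = 0): 4.905 t² − (16.08) t − 74.0 = 0, so t = (16.08 + √(16.08² + 2·9.81·74.0)) / 9.81 = (16.08 + 41.36) / 9.81 = 5.855 s.
Horizontal distance: R = vₓ t = 75.00 × 5.855 = 439.1 m.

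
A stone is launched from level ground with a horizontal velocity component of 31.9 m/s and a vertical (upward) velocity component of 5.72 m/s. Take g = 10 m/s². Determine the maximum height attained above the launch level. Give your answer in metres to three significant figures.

1.64 m

Maximum height: H = v_y0² / (2g) = 5.720² / (2 × 10.0) = 1.636 m.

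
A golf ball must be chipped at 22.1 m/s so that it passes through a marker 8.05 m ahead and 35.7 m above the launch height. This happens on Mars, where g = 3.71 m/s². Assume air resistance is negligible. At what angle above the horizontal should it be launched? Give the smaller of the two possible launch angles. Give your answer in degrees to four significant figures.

79.39°

Trajectory: y = x tanθ − g x² (1 + tan²θ)/(2v₀²). With x = 8.05, y = 35.7, v₀ = 22.1, g = 3.71:
0.2461 tan²θ − 8.05 tanθ + (35.95) = 0.
tanθ = [8.05 ± √(8.05² − 4 × 0.2461 × (35.95))] / (2 × 0.2461) = (8.05 ± 5.423) / 0.4922, giving tanθ = 5.336 or 27.37.
θ = 79.39° or 87.91°; the smaller is 79.39°.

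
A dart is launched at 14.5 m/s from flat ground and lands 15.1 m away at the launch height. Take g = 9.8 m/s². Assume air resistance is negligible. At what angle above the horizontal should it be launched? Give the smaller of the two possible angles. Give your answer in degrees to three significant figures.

Level-ground range R = v₀² sin(2θ)/g ⇒ sin(2θ) = gR/v₀² = 9.80 × 15.1 / 14.5² = 0.7038.
2θ = 44.74° or 180° − 44.74° = 135.3°, so θ = 22.37° or 67.63°.
The smaller angle is 22.37°.

22.4°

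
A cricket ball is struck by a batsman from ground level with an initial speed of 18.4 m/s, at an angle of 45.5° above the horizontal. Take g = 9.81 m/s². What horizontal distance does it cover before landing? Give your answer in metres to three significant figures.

Horizontal component vₓ = 18.40 cos 45.5° = 12.90 m/s; vertical v_y0 = 18.40 sin 45.5° = 13.12 m/s.
Time aloft: T = 2 v_y0 / g = 2 × 13.12 / 9.81 = 2.676 s.
Range: R = vₓ T = 12.90 × 2.676 = 34.51 m.

34.5 m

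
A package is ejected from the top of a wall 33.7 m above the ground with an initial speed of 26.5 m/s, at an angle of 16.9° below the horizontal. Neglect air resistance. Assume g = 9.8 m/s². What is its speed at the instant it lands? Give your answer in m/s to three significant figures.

Resolve: vₓ = 26.50 cos 16.9° = 25.36 m/s and v_y0 = −7.704 m/s (downward).
With up positive and y = 0 at the ground: y(t) = 33.7 + (−7.704) t − 4.900 t². Setting y = 0 and taking the positive root: t = [−7.704 + √(7.704² + 2·9.80·33.7)] / 9.80 = (−7.704 + 26.83) / 9.80 = 1.952 s.
Vertical velocity at impact: v_y = v_y0 − g t = −7.704 − 9.80 × 1.952 = −26.83 m/s.
Speed: |v| = √(vₓ² + v_y²) = √(25.36² + 26.83²) = 36.92 m/s.

36.9 m/s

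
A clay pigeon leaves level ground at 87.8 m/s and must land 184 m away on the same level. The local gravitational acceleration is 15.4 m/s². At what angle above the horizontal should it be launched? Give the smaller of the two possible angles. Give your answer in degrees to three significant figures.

From R = (v₀²/g) sin 2θ: sin 2θ = 15.4 × 184 / 7708.8 = 0.3676.
2θ = 21.57° or 180° − 21.57° = 158.4°, so θ = 10.78° or 79.22°.
The smaller angle is 10.78°.

10.8°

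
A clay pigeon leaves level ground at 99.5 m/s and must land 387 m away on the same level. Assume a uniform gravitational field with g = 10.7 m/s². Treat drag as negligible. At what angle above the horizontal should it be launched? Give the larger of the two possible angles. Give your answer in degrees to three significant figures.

77.6°

Level-ground range R = v₀² sin(2θ)/g ⇒ sin(2θ) = gR/v₀² = 10.7 × 387 / 99.5² = 0.4183.
2θ = 24.72° or 180° − 24.72° = 155.3°, so θ = 12.36° or 77.64°.
The larger angle is 77.64°.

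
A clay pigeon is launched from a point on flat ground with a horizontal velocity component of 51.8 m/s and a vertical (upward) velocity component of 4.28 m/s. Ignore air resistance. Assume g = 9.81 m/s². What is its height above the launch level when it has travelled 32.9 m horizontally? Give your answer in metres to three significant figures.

At x = 32.9 m, t = x/vₓ = 32.9/51.80 = 0.6351 s.
Height: y = v_y0 t − ½ g t² = 4.280 × 0.6351 − 4.905 × 0.6351² = 2.718 − 1.979 = 0.7397 m.

0.740 m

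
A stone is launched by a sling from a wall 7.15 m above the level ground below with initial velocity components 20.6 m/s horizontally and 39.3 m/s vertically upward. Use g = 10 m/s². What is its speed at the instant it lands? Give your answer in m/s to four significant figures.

The projectile lands when y = 7.15 + (39.30) t − ½·10.0·t² = 0. Positive root: t = (39.30 + √(39.30² + 2·10.0·7.15)) / 10.0 = (39.30 + 41.08) / 10.0 = 8.038 s.
Vertical velocity at impact: v_y = v_y0 − g t = 39.30 − 10.0 × 8.038 = −41.08 m/s.
Speed: |v| = √(vₓ² + v_y²) = √(20.60² + 41.08²) = 45.95 m/s.

45.95 m/s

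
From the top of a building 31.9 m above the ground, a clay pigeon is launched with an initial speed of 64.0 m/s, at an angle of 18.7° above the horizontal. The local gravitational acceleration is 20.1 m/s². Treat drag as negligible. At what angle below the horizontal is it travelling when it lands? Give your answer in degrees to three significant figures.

Components: vₓ = 64.00 cos 18.7° = 60.62 m/s, v_y0 = 64.00 sin 18.7° = 20.52 m/s.
With up positive and y = 0 at the ground: y(t) = 31.9 + (20.52) t − 10.05 t². Setting y = 0 and taking the positive root: t = [20.52 + √(20.52² + 2·20.1·31.9)] / 20.1 = (20.52 + 41.27) / 20.1 = 3.074 s.
At impact: v_y = v_y0 − g t = −41.27 m/s; vₓ = 60.62 m/s.
Angle below horizontal: arctan(|v_y|/vₓ) = arctan(41.27/60.62) = 34.25°.

34.2°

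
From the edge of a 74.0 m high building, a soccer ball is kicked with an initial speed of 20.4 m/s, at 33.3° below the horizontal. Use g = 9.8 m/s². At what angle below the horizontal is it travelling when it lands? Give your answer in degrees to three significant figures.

66.8°

vₓ = 20.40 cos 33.3° = 17.05 m/s; v_y0 = −11.20 m/s (downward).
The projectile lands when y = 74.0 + (−11.20) t − ½·9.80·t² = 0. Positive root: t = (−11.20 + √(11.20² + 2·9.80·74.0)) / 9.80 = (−11.20 + 39.70) / 9.80 = 2.908 s.
At impact: v_y = v_y0 − g t = −39.70 m/s; vₓ = 17.05 m/s.
Angle below horizontal: arctan(|v_y|/vₓ) = arctan(39.70/17.05) = 66.76°.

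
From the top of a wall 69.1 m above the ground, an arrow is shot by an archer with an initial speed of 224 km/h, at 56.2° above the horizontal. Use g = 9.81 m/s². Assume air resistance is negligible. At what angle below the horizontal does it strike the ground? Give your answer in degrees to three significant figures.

61.4°

Convert: 224 km/h = 224/3.6 = 62.22 m/s.
Horizontal component vₓ = 62.22 cos 56.2° = 34.61 m/s; vertical v_y0 = 62.22 sin 56.2° = 51.71 m/s.
The projectile lands when y = 69.1 + (51.71) t − ½·9.81·t² = 0. Positive root: t = (51.71 + √(51.71² + 2·9.81·69.1)) / 9.81 = (51.71 + 63.48) / 9.81 = 11.74 s.
At impact: v_y = v_y0 − g t = −63.48 m/s; vₓ = 34.61 m/s.
Angle below horizontal: arctan(|v_y|/vₓ) = arctan(63.48/34.61) = 61.40°.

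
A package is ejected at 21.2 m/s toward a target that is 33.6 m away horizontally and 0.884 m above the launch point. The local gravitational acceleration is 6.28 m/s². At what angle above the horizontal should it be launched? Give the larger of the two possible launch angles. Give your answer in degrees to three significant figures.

Trajectory: y = x tanθ − g x² (1 + tan²θ)/(2v₀²). With x = 33.6, y = 0.884, v₀ = 21.2, g = 6.28:
7.887 tan²θ − 33.6 tanθ + (8.771) = 0.
tanθ = [33.6 ± √(33.6² − 4 × 7.887 × (8.771))] / (2 × 7.887) = (33.6 ± 29.19) / 15.77, giving tanθ = 0.2794 or 3.981.
θ = 15.61° or 75.90°; the larger is 75.90°.

75.9°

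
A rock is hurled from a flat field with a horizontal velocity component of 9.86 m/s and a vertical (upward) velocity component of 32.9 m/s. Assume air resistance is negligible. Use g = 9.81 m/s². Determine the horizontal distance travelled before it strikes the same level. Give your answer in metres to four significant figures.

66.14 m

Time aloft: T = 2 v_y0 / g = 2 × 32.90 / 9.81 = 6.707 s.
Range: R = vₓ T = 9.860 × 6.707 = 66.14 m.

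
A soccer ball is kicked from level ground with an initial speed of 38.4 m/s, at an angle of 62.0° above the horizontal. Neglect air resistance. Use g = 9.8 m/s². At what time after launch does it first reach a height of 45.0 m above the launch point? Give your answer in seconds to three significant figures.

1.79 s

vₓ = 38.40 cos 62.0° = 18.03 m/s; v_y0 = 38.40 sin 62.0° = 33.91 m/s.
Set y = v_y0 t − ½ g t² = 45.0: 4.900 t² − 33.91 t + 45.0 = 0.
Quadratic formula: t = (33.91 ± √267.56) / 9.80 = (33.91 ± 16.36) / 9.80 → t = 1.791 s or 5.129 s.
The first (ascending) time is 1.791 s.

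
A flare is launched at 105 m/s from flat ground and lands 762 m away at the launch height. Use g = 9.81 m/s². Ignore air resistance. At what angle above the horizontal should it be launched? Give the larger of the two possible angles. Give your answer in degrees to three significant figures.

Level-ground range R = v₀² sin(2θ)/g ⇒ sin(2θ) = gR/v₀² = 9.81 × 762 / 105² = 0.6780.
2θ = 42.69° or 180° − 42.69° = 137.3°, so θ = 21.34° or 68.66°.
The larger angle is 68.66°.

68.7°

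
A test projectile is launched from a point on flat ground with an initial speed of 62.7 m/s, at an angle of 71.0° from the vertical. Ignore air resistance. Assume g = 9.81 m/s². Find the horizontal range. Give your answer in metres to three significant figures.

247 m

Horizontal component vₓ = 62.70 sin 71.0° = 59.28 m/s; vertical v_y0 = 62.70 cos 71.0° = 20.41 m/s.
Time aloft: T = 2 v_y0 / g = 2 × 20.41 / 9.81 = 4.162 s.
Horizontal distance R = vₓ T = 59.28 × 4.162 = 246.7 m.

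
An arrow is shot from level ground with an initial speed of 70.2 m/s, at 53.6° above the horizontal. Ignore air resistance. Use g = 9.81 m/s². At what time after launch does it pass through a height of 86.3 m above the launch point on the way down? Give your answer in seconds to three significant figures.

9.71 s

Horizontal component vₓ = 70.20 cos 53.6° = 41.66 m/s; vertical v_y0 = 70.20 sin 53.6° = 56.50 m/s.
Require v_y0 t − ½ g t² = 86.3, i.e. 4.905 t² − 56.50 t + 86.3 = 0.
Quadratic formula: t = (56.50 ± √1499.4) / 9.81 = (56.50 ± 38.72) / 9.81 → t = 1.813 s or 9.707 s.
The descending-branch root is 9.707 s.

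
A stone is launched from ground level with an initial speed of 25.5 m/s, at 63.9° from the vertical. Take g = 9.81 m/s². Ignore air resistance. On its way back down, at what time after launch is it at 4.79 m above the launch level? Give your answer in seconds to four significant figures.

Components: vₓ = 25.50 sin 63.9° = 22.90 m/s, v_y0 = 25.50 cos 63.9° = 11.22 m/s.
Height y(t) = 11.22 t − 4.905 t² = 4.79 gives 4.905 t² − 11.22 t + 4.79 = 0.
Quadratic formula: t = (11.22 ± √31.874) / 9.81 = (11.22 ± 5.646) / 9.81 → t = 0.5681 s or 1.719 s.
The descending-branch root is 1.719 s.

1.719 s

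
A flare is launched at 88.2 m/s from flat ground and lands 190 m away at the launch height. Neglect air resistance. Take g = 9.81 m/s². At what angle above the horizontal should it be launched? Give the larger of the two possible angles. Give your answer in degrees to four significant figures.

Level-ground range R = v₀² sin(2θ)/g ⇒ sin(2θ) = gR/v₀² = 9.81 × 190 / 88.2² = 0.2396.
2θ = 13.86° or 180° − 13.86° = 166.1°, so θ = 6.931° or 83.07°.
The larger angle is 83.07°.

83.07°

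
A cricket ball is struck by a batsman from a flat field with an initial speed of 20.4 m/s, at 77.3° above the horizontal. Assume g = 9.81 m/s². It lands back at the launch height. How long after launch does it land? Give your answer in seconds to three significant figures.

Horizontal component vₓ = 20.40 cos 77.3° = 4.485 m/s; vertical v_y0 = 20.40 sin 77.3° = 19.90 m/s.
Landing at launch height ⇒ T = 2 v_y0 / g = 2 × 19.90 / 9.81 = 4.057 s.

4.06 s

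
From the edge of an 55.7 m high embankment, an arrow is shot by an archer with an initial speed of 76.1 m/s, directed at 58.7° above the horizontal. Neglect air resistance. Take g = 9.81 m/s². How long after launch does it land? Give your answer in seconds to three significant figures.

vₓ = 76.10 cos 58.7° = 39.54 m/s; v_y0 = 76.10 sin 58.7° = 65.02 m/s.
The projectile lands when y = 55.7 + (65.02) t − ½·9.81·t² = 0. Positive root: t = (65.02 + √(65.02² + 2·9.81·55.7)) / 9.81 = (65.02 + 72.95) / 9.81 = 14.06 s.

14.1 s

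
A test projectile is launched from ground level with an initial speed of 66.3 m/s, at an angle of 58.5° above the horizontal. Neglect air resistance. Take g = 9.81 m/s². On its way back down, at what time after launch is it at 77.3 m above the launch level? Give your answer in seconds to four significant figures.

9.939 s

Resolve: vₓ = 66.30 cos 58.5° = 34.64 m/s and v_y0 = 66.30 sin 58.5° = 56.53 m/s.
Height y(t) = 56.53 t − 4.905 t² = 77.3 gives 4.905 t² − 56.53 t + 77.3 = 0.
Quadratic formula: t = (56.53 ± √1679.0) / 9.81 = (56.53 ± 40.98) / 9.81 → t = 1.586 s or 9.939 s.
The descending-branch root is 9.939 s.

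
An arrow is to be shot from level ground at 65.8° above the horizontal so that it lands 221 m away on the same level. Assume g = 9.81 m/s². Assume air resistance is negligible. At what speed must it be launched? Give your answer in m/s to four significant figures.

From R = (v₀² / g) sin 2θ: v₀ = √(gR / sin 2θ).
v₀ = √(9.81 × 221 / sin 131.6°) = √(2168 / 0.7478) = √2899.2 = 53.84 m/s.

53.84 m/s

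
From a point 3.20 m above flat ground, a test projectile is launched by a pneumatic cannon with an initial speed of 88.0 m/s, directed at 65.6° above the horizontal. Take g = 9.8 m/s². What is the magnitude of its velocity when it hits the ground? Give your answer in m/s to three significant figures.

88.4 m/s

Resolve: vₓ = 88.00 cos 65.6° = 36.35 m/s and v_y0 = 88.00 sin 65.6° = 80.14 m/s.
With up positive and y = 0 at the ground: y(t) = 3.20 + (80.14) t − 4.900 t². Setting y = 0 and taking the positive root: t = [80.14 + √(80.14² + 2·9.80·3.20)] / 9.80 = (80.14 + 80.53) / 9.80 = 16.39 s.
Vertical velocity at impact: v_y = v_y0 − g t = 80.14 − 9.80 × 16.39 = −80.53 m/s.
Speed: |v| = √(vₓ² + v_y²) = √(36.35² + 80.53²) = 88.36 m/s.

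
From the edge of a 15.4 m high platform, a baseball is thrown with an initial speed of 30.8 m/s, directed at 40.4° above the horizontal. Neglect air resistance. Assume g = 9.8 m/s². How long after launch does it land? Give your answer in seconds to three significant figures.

4.74 s

Horizontal component vₓ = 30.80 cos 40.4° = 23.46 m/s; vertical v_y0 = 30.80 sin 40.4° = 19.96 m/s.
With up positive and y = 0 at the ground: y(t) = 15.4 + (19.96) t − 4.900 t². Setting y = 0 and taking the positive root: t = [19.96 + √(19.96² + 2·9.80·15.4)] / 9.80 = (19.96 + 26.46) / 9.80 = 4.737 s.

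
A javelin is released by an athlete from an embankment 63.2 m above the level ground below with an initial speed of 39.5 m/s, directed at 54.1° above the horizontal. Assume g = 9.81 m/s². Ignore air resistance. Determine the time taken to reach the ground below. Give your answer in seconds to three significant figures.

8.11 s

Horizontal component vₓ = 39.50 cos 54.1° = 23.16 m/s; vertical v_y0 = 39.50 sin 54.1° = 32.00 m/s.
With up positive and y = 0 at the ground: y(t) = 63.2 + (32.00) t − 4.905 t². Setting y = 0 and taking the positive root: t = [32.00 + √(32.00² + 2·9.81·63.2)] / 9.81 = (32.00 + 47.58) / 9.81 = 8.112 s.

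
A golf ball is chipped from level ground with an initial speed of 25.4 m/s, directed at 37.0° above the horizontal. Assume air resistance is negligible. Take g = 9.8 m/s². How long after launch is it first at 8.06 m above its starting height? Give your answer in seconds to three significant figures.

0.672 s

vₓ = 25.40 cos 37.0° = 20.29 m/s; v_y0 = 25.40 sin 37.0° = 15.29 m/s.
Height y(t) = 15.29 t − 4.900 t² = 8.06 gives 4.900 t² − 15.29 t + 8.06 = 0.
t = [15.29 ± √(15.29² − 2·9.80·8.06)] / 9.80 = (15.29 ± 8.700) / 9.80, so t = 0.6721 s or t = 2.448 s.
The first (ascending) time is 0.6721 s.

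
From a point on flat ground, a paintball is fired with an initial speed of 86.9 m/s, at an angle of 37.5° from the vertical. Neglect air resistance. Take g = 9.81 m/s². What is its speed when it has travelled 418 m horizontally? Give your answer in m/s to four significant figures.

Resolve: vₓ = 86.90 sin 37.5° = 52.90 m/s and v_y0 = 86.90 cos 37.5° = 68.94 m/s.
x = vₓ t ⇒ t = 418/52.90 = 7.901 s.
Vertical velocity there: v_y = v_y0 − g t = 68.94 − 9.81 × 7.901 = −8.571 m/s.
Speed: √(vₓ² + v_y²) = √(52.90² + 8.571²) = 53.59 m/s.

53.59 m/s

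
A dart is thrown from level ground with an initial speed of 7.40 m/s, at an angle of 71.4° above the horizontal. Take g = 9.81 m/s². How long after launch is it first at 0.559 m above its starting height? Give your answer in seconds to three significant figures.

0.0847 s

Components: vₓ = 7.400 cos 71.4° = 2.360 m/s, v_y0 = 7.400 sin 71.4° = 7.013 m/s.
Set y = v_y0 t − ½ g t² = 0.559: 4.905 t² − 7.013 t + 0.559 = 0.
Quadratic formula: t = (7.013 ± √38.221) / 9.81 = (7.013 ± 6.182) / 9.81 → t = 0.08472 s or 1.345 s.
The first (ascending) time is 0.08472 s.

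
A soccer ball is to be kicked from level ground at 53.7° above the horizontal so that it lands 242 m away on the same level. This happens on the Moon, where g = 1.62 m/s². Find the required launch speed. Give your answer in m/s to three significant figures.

From R = (v₀² / g) sin 2θ: v₀ = √(gR / sin 2θ).
v₀ = √(1.62 × 242 / sin 107.4°) = √(392.0 / 0.9542) = √410.84 = 20.27 m/s.

20.3 m/s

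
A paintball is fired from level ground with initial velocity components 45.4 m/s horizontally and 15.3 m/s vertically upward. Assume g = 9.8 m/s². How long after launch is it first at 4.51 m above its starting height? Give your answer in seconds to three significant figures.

0.330 s

Height y(t) = 15.30 t − 4.900 t² = 4.51 gives 4.900 t² − 15.30 t + 4.51 = 0.
t = [15.30 ± √(15.30² − 2·9.80·4.51)] / 9.80 = (15.30 ± 12.07) / 9.80, so t = 0.3296 s or t = 2.793 s.
The first (ascending) time is 0.3296 s.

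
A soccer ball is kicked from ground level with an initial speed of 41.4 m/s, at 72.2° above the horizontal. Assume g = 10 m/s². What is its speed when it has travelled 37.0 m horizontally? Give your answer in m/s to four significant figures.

16.24 m/s

vₓ = 41.40 cos 72.2° = 12.66 m/s; v_y0 = 41.40 sin 72.2° = 39.42 m/s.
At x = 37.0 m, t = x/vₓ = 37.0/12.66 = 2.924 s.
Vertical velocity there: v_y = v_y0 − g t = 39.42 − 10.0 × 2.924 = 10.18 m/s.
Speed: √(vₓ² + v_y²) = √(12.66² + 10.18²) = 16.24 m/s.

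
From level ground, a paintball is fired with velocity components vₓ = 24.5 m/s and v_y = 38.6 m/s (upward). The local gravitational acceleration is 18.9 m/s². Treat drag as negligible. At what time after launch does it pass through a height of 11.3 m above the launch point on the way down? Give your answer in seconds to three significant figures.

3.77 s

Require v_y0 t − ½ g t² = 11.3, i.e. 9.450 t² − 38.60 t + 11.3 = 0.
t = [38.60 ± √(38.60² − 2·18.9·11.3)] / 18.9 = (38.60 ± 32.60) / 18.9, so t = 0.3174 s or t = 3.767 s.
The descending-branch root is 3.767 s.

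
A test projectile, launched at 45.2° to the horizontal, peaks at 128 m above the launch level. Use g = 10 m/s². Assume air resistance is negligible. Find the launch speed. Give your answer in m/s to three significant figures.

At the peak v_y = 0, so v_y0 = √(2gH) = √(2 × 10.0 × 128) = 50.60 m/s.
v_y0 = v₀ sin θ ⇒ v₀ = 50.60 / sin 45.2° = 71.31 m/s.

71.3 m/s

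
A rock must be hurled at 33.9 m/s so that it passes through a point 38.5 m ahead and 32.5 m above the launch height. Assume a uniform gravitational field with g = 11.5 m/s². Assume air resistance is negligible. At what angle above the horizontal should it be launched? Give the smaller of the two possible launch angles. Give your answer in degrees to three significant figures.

55.1°

Trajectory: y = x tanθ − g x² (1 + tan²θ)/(2v₀²). With x = 38.5, y = 32.5, v₀ = 33.9, g = 11.5:
7.416 tan²θ − 38.5 tanθ + (39.92) = 0.
tanθ = [38.5 ± √(38.5² − 4 × 7.416 × (39.92))] / (2 × 7.416) = (38.5 ± 17.27) / 14.83, giving tanθ = 1.432 or 3.760.
θ = 55.06° or 75.11°; the smaller is 55.06°.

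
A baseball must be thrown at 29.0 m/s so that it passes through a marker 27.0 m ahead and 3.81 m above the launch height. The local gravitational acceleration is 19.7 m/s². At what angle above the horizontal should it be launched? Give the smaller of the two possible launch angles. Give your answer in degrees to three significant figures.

29.0°

Trajectory: y = x tanθ − g x² (1 + tan²θ)/(2v₀²). With x = 27.0, y = 3.81, v₀ = 29.0, g = 19.7:
8.538 tan²θ − 27.0 tanθ + (12.35) = 0.
tanθ = [27.0 ± √(27.0² − 4 × 8.538 × (12.35))] / (2 × 8.538) = (27.0 ± 17.53) / 17.08, giving tanθ = 0.5546 or 2.608.
θ = 29.01° or 69.02°; the smaller is 29.01°.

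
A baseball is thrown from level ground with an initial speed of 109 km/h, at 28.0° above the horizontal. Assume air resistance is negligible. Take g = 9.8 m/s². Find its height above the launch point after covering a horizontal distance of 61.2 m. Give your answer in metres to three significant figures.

Convert: 109 km/h = 109/3.6 = 30.28 m/s.
Resolve: vₓ = 30.28 cos 28.0° = 26.73 m/s and v_y0 = 30.28 sin 28.0° = 14.21 m/s.
At x = 61.2 m, t = x/vₓ = 61.2/26.73 = 2.289 s.
Height: y = v_y0 t − ½ g t² = 14.21 × 2.289 − 4.900 × 2.289² = 32.54 − 25.68 = 6.861 m.

6.86 m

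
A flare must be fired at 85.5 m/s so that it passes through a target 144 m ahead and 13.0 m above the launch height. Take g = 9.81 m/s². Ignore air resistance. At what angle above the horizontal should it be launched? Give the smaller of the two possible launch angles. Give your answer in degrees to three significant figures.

Trajectory: y = x tanθ − g x² (1 + tan²θ)/(2v₀²). With x = 144, y = 13.0, v₀ = 85.5, g = 9.81:
13.91 tan²θ − 144 tanθ + (26.91) = 0.
tanθ = [144 ± √(144² − 4 × 13.91 × (26.91))] / (2 × 13.91) = (144 ± 138.7) / 27.83, giving tanθ = 0.1904 or 10.16.
θ = 10.78° or 84.38°; the smaller is 10.78°.

10.8°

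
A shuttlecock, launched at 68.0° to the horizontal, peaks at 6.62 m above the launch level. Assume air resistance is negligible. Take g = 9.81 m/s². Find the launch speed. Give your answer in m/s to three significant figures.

At the peak v_y = 0, so v_y0 = √(2gH) = √(2 × 9.81 × 6.62) = 11.40 m/s.
v_y0 = v₀ sin θ ⇒ v₀ = 11.40 / sin 68.0° = 12.29 m/s.

12.3 m/s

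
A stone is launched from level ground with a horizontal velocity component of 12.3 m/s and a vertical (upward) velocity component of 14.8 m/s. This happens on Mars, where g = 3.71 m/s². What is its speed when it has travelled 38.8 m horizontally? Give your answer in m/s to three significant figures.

12.7 m/s

At x = 38.8 m, t = x/vₓ = 38.8/12.30 = 3.154 s.
Vertical velocity there: v_y = v_y0 − g t = 14.80 − 3.71 × 3.154 = 3.097 m/s.
Speed: √(vₓ² + v_y²) = √(12.30² + 3.097²) = 12.68 m/s.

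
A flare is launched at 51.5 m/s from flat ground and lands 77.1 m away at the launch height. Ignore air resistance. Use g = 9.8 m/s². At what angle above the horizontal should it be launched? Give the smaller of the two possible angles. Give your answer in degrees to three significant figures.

8.28°

R = v₀² sin 2θ / g gives sin 2θ = gR/v₀² = 9.80·77.1/51.5² = 0.2849.
2θ = 16.55° or 180° − 16.55° = 163.4°, so θ = 8.276° or 81.72°.
The smaller angle is 8.276°.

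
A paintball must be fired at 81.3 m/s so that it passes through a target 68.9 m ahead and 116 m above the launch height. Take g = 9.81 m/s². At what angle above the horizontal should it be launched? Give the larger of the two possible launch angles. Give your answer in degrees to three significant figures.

Trajectory: y = x tanθ − g x² (1 + tan²θ)/(2v₀²). With x = 68.9, y = 116, v₀ = 81.3, g = 9.81:
3.523 tan²θ − 68.9 tanθ + (119.5) = 0.
tanθ = [68.9 ± √(68.9² − 4 × 3.523 × (119.5))] / (2 × 3.523) = (68.9 ± 55.34) / 7.046, giving tanθ = 1.924 or 17.63.
θ = 62.54° or 86.75°; the larger is 86.75°.

86.8°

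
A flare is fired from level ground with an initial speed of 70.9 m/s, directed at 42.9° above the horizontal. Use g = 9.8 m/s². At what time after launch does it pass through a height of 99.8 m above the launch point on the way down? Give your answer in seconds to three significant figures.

Resolve: vₓ = 70.90 cos 42.9° = 51.94 m/s and v_y0 = 70.90 sin 42.9° = 48.26 m/s.
Set y = v_y0 t − ½ g t² = 99.8: 4.900 t² − 48.26 t + 99.8 = 0.
Quadratic formula: t = (48.26 ± √373.25) / 9.80 = (48.26 ± 19.32) / 9.80 → t = 2.953 s or 6.896 s.
The descending-branch root is 6.896 s.

6.90 s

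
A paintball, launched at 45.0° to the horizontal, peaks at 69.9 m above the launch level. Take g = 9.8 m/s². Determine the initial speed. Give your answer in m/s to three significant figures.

At the peak v_y = 0, so v_y0 = √(2gH) = √(2 × 9.80 × 69.9) = 37.01 m/s.
v_y0 = v₀ sin θ ⇒ v₀ = 37.01 / sin 45.0° = 52.35 m/s.

52.3 m/s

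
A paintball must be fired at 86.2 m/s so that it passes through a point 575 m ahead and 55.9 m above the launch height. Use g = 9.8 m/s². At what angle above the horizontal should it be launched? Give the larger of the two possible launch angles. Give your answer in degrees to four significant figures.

Trajectory: y = x tanθ − g x² (1 + tan²θ)/(2v₀²). With x = 575, y = 55.9, v₀ = 86.2, g = 9.80:
218.0 tan²θ − 575 tanθ + (273.9) = 0.
tanθ = [575 ± √(575² − 4 × 218.0 × (273.9))] / (2 × 218.0) = (575 ± 302.9) / 436.1, giving tanθ = 0.6241 or 2.013.
θ = 31.97° or 63.58°; the larger is 63.58°.

63.58°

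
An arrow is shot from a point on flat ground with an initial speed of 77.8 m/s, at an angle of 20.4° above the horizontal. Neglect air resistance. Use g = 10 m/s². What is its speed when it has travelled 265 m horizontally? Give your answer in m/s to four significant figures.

73.50 m/s

Horizontal component vₓ = 77.80 cos 20.4° = 72.92 m/s; vertical v_y0 = 77.80 sin 20.4° = 27.12 m/s.
At x = 265 m, t = x/vₓ = 265/72.92 = 3.634 s.
Vertical velocity there: v_y = v_y0 − g t = 27.12 − 10.0 × 3.634 = −9.222 m/s.
Speed: √(vₓ² + v_y²) = √(72.92² + 9.222²) = 73.50 m/s.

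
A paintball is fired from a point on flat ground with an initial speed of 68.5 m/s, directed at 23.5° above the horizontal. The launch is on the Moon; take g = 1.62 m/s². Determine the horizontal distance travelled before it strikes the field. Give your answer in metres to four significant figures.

2118 m

Horizontal component vₓ = 68.50 cos 23.5° = 62.82 m/s; vertical v_y0 = 68.50 sin 23.5° = 27.31 m/s.
Flight time T = 2 v_y0 / g = 33.72 s.
Horizontal distance R = vₓ T = 62.82 × 33.72 = 2118 m.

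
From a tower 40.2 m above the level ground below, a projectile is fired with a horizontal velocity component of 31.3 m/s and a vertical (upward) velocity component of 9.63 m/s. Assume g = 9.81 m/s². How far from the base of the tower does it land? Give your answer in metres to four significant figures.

Vertical motion (up positive, ground at y = 0): 4.905 t² − (9.630) t − 40.2 = 0, so t = (9.630 + √(9.630² + 2·9.81·40.2)) / 9.81 = (9.630 + 29.69) / 9.81 = 4.008 s.
Horizontal distance: R = vₓ t = 31.30 × 4.008 = 125.5 m.

125.5 m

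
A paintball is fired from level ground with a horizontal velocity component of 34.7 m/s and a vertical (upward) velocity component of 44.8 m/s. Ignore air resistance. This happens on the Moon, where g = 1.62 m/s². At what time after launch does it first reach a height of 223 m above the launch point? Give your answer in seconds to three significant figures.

Require v_y0 t − ½ g t² = 223, i.e. 0.8100 t² − 44.80 t + 223 = 0.
t = [44.80 ± √(44.80² − 2·1.62·223)] / 1.62 = (44.80 ± 35.84) / 1.62, so t = 5.531 s or t = 49.78 s.
The first (ascending) time is 5.531 s.

5.53 s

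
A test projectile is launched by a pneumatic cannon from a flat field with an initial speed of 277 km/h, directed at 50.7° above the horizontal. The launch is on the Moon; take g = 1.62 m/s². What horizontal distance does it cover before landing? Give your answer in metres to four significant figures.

Convert: 277 km/h = 277/3.6 = 76.94 m/s.
Horizontal component vₓ = 76.94 cos 50.7° = 48.74 m/s; vertical v_y0 = 76.94 sin 50.7° = 59.54 m/s.
Flight time T = 2 v_y0 / g = 73.51 s.
Horizontal distance R = vₓ T = 48.74 × 73.51 = 3582 m.

3582 m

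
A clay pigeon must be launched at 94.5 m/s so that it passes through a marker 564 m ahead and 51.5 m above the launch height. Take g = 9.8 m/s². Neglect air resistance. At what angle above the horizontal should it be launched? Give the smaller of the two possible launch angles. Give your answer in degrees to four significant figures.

Trajectory: y = x tanθ − g x² (1 + tan²θ)/(2v₀²). With x = 564, y = 51.5, v₀ = 94.5, g = 9.80:
174.5 tan²θ − 564 tanθ + (226.0) = 0.
tanθ = [564 ± √(564² − 4 × 174.5 × (226.0))] / (2 × 174.5) = (564 ± 400.4) / 349.1, giving tanθ = 0.4688 or 2.763.
θ = 25.12° or 70.10°; the smaller is 25.12°.

25.12°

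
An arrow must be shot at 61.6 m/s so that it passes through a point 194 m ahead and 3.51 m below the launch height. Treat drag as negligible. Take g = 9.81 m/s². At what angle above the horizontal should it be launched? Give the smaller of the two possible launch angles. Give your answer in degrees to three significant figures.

Trajectory: y = x tanθ − g x² (1 + tan²θ)/(2v₀²). With x = 194, y = −3.51, v₀ = 61.6, g = 9.81:
48.65 tan²θ − 194 tanθ + (45.14) = 0.
tanθ = [194 ± √(194² − 4 × 48.65 × (45.14))] / (2 × 48.65) = (194 ± 169.9) / 97.30, giving tanθ = 0.2481 or 3.740.
θ = 13.93° or 75.03°; the smaller is 13.93°.

13.9°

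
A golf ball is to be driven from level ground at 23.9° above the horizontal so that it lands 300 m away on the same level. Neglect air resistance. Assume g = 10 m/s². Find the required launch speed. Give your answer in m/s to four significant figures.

63.64 m/s

On level ground R = v₀² sin 2θ / g ⇒ v₀ = √(gR / sin 2θ).
v₀ = √(10.0 × 300 / sin 47.80°) = √(3000 / 0.7408) = √4049.7 = 63.64 m/s.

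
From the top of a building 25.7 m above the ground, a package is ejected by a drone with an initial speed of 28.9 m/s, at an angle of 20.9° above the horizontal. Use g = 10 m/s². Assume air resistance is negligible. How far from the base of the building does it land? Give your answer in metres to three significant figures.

95.1 m

Resolve: vₓ = 28.90 cos 20.9° = 27.00 m/s and v_y0 = 28.90 sin 20.9° = 10.31 m/s.
With up positive and y = 0 at the ground: y(t) = 25.7 + (10.31) t − 5.000 t². Setting y = 0 and taking the positive root: t = [10.31 + √(10.31² + 2·10.0·25.7)] / 10.0 = (10.31 + 24.91) / 10.0 = 3.522 s.
Horizontal distance: R = vₓ t = 27.00 × 3.522 = 95.08 m.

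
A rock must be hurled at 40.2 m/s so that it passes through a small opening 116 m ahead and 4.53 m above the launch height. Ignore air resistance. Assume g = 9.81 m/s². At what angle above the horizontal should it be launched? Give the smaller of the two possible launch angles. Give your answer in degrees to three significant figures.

25.1°

Trajectory: y = x tanθ − g x² (1 + tan²θ)/(2v₀²). With x = 116, y = 4.53, v₀ = 40.2, g = 9.81:
40.84 tan²θ − 116 tanθ + (45.37) = 0.
tanθ = [116 ± √(116² − 4 × 40.84 × (45.37))] / (2 × 40.84) = (116 ± 77.74) / 81.68, giving tanθ = 0.4684 or 2.372.
θ = 25.10° or 67.14°; the smaller is 25.10°.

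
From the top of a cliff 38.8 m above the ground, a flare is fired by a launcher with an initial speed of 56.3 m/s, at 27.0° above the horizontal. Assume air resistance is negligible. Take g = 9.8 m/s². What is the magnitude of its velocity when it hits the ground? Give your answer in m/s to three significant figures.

Resolve: vₓ = 56.30 cos 27.0° = 50.16 m/s and v_y0 = 56.30 sin 27.0° = 25.56 m/s.
With up positive and y = 0 at the ground: y(t) = 38.8 + (25.56) t − 4.900 t². Setting y = 0 and taking the positive root: t = [25.56 + √(25.56² + 2·9.80·38.8)] / 9.80 = (25.56 + 37.60) / 9.80 = 6.445 s.
Vertical velocity at impact: v_y = v_y0 − g t = 25.56 − 9.80 × 6.445 = −37.60 m/s.
Speed: |v| = √(vₓ² + v_y²) = √(50.16² + 37.60²) = 62.69 m/s.

62.7 m/s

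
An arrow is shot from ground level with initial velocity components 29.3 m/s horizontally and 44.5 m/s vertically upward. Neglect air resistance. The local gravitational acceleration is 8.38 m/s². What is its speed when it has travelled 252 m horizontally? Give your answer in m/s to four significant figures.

40.23 m/s

Time to reach x = 252 m: t = x/vₓ = 252/29.30 = 8.601 s.
Vertical velocity there: v_y = v_y0 − g t = 44.50 − 8.38 × 8.601 = −27.57 m/s.
Speed: √(vₓ² + v_y²) = √(29.30² + 27.57²) = 40.23 m/s.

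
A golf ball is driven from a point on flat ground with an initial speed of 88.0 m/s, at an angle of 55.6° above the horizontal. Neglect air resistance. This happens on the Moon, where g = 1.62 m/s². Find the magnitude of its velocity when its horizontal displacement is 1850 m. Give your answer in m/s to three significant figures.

51.2 m/s

Resolve: vₓ = 88.00 cos 55.6° = 49.72 m/s and v_y0 = 88.00 sin 55.6° = 72.61 m/s.
x = vₓ t ⇒ t = 1850/49.72 = 37.21 s.
Vertical velocity there: v_y = v_y0 − g t = 72.61 − 1.62 × 37.21 = 12.33 m/s.
Speed: √(vₓ² + v_y²) = √(49.72² + 12.33²) = 51.22 m/s.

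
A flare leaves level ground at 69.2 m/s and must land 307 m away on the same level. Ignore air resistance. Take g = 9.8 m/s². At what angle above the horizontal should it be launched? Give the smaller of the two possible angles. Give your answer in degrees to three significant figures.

From R = (v₀²/g) sin 2θ: sin 2θ = 9.80 × 307 / 4788.6 = 0.6283.
2θ = 38.92° or 180° − 38.92° = 141.1°, so θ = 19.46° or 70.54°.
The smaller angle is 19.46°.

19.5°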